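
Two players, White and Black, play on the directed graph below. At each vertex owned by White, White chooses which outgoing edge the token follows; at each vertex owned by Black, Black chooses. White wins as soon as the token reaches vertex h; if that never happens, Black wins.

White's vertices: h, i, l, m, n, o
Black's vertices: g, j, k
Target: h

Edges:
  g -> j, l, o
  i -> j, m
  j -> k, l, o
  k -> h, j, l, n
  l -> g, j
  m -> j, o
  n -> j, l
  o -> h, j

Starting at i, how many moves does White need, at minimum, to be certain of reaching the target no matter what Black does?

A0 = {h}
A1: add {o} — o (White) has o→h.
A2: add {m} — m (White) has m→o.
A3: add {i} — i (White) has i→m.
A4 = A3; e.g. g (Black) can still go to j. Fixed point.
i enters the attractor at level 3, so White can force the target in 3 moves from there.

3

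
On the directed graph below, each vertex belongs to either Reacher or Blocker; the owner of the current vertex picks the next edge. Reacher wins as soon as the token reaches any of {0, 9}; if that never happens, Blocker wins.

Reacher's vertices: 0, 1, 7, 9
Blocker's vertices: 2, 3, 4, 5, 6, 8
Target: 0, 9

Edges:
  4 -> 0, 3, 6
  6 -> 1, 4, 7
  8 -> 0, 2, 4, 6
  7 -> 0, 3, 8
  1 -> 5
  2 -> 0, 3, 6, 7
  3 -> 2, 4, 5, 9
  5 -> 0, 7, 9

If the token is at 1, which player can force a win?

A0 = {0, 9}
A1: add {7} — 7 (Reacher) has 7→0.
A2: add {5} — 5 (Blocker): all of {0, 7, 9} already in.
A3: add {1} — 1 (Reacher) has 1→5.
A4 = A3; e.g. 2 (Blocker) can still go to 3. Fixed point.
1 ∈ A3, so Reacher can force the target.

Reacher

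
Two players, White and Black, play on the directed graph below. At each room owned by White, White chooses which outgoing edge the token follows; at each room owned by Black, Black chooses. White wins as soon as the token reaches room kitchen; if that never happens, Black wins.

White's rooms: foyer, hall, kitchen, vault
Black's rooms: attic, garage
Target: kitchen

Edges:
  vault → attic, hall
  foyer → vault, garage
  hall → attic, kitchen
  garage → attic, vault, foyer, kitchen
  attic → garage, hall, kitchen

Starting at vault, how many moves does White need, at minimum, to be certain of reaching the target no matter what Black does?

A0 = {kitchen}
A1: add {hall} — hall (White) has hall→kitchen.
A2: add {vault} — vault (White) has vault→hall.
vault enters the attractor at level 2, so White can force the target in 2 moves from there.

2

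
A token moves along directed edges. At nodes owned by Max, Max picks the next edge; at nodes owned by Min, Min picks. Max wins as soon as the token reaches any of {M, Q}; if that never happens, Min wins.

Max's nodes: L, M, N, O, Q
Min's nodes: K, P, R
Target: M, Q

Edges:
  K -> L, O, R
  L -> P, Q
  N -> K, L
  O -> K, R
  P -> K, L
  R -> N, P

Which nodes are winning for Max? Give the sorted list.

L, M, N, Q

A0 = {M, Q}
A1: add {L} — L (Max) has L→Q.
A2: add {N} — N (Max) has N→L.
A3 = A2; e.g. K (Min) can still go to O. Fixed point.
Max's winning region = {L, M, N, Q}.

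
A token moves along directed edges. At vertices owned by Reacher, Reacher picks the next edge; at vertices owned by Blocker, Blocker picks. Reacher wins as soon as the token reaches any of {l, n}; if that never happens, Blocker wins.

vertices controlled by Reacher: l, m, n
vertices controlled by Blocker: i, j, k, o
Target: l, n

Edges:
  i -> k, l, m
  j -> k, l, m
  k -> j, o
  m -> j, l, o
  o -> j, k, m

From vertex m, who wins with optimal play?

Reacher

A0 = {l, n}
A1: add {m} — m (Reacher) has m→l.
A2 = A1; e.g. i (Blocker) can still go to k. Fixed point.
m ∈ A1, so Reacher can force the target.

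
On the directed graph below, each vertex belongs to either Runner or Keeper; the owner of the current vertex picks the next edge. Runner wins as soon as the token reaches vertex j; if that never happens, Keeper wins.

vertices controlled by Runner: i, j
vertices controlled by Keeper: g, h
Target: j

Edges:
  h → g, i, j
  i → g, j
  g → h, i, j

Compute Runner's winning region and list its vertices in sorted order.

i, j

A0 = {j}
A1: add {i} — i (Runner) has i→j.
A2 = A1; e.g. g (Keeper) can still go to h. Fixed point.
Runner's winning region = {i, j}.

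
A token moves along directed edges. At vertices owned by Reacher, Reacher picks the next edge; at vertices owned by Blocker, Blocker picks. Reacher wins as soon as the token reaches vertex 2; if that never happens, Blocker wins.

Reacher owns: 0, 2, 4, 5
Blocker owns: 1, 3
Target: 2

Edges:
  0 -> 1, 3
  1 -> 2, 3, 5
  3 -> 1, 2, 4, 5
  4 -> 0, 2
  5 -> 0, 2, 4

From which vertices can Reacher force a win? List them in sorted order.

A0 = {2}
A1: add {4, 5} — 4 (Reacher) has 4→2; 5 (Reacher) has 5→2.
A2 = A1; e.g. 0 (Reacher) has no edge into A1. Fixed point.
Reacher's winning region = {2, 4, 5}.

2, 4, 5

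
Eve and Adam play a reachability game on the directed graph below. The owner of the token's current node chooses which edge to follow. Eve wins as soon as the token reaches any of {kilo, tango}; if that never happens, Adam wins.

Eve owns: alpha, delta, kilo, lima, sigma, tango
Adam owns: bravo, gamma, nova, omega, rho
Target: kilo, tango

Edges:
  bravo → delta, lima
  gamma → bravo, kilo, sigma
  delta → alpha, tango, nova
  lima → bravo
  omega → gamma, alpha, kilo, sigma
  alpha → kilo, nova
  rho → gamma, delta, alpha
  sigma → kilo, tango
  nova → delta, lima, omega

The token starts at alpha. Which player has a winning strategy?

A0 = {kilo, tango}
A1: add {alpha, delta, sigma} — delta (Eve) has delta→tango; alpha (Eve) has alpha→kilo; sigma (Eve) has sigma→kilo.
A2 = A1; e.g. bravo (Adam) can still go to lima. Fixed point.
alpha ∈ A1, so Eve can force the target.

Eve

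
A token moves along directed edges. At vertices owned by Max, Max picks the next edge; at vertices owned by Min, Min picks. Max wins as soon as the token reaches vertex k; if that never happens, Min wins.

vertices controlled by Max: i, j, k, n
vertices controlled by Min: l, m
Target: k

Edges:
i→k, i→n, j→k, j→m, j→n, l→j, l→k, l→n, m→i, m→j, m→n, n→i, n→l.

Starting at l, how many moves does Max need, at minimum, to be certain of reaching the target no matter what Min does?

3

A0 = {k}
A1: add {i, j} — i (Max) has i→k; j (Max) has j→k.
A2: add {n} — n (Max) has n→i.
A3: add {l, m} — l (Min): all of {j, k, n} already in; m (Min): all of {i, j, n} already in.
A3 = all vertices. Fixed point.
l enters the attractor at level 3, so Max can force the target in 3 moves from there.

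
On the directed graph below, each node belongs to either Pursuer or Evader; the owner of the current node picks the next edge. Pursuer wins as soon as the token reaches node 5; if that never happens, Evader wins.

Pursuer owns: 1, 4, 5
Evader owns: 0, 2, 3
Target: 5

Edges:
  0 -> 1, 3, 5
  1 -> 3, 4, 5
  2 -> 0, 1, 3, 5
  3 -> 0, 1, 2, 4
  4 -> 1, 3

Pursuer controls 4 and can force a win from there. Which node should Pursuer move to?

1

A0 = {5}
A1: add {1} — 1 (Pursuer) has 1→5.
A2: add {4} — 4 (Pursuer) has 4→1.
A3 = A2; e.g. 0 (Evader) can still go to 3. Fixed point.
From 4, successor 1 is in the attractor (rank 1); the other successor 3 is not.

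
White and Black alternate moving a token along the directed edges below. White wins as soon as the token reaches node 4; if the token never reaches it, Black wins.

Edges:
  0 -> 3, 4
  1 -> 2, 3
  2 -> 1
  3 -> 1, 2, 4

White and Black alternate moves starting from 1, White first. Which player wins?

Black

Track states (vertex, player-to-move).
A0 = {(4,White), (4,Black)}
A1: add {(0,White), (3,White)}.
A2: add {(0,Black)}.
A3 = A2; e.g. (1,White) stays out. (1,White) never enters ⇒ Black avoids the target.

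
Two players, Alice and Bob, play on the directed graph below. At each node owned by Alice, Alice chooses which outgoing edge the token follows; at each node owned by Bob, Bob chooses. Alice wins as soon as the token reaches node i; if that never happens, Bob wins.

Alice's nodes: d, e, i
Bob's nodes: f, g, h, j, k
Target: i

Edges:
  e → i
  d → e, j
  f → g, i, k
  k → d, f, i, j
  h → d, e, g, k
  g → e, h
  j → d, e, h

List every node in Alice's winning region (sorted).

A0 = {i}
A1: add {e} — e (Alice) has e→i.
A2: add {d} — d (Alice) has d→e.
A3 = A2; e.g. f (Bob) can still go to g. Fixed point.
Alice's winning region = {d, e, i}.

d, e, i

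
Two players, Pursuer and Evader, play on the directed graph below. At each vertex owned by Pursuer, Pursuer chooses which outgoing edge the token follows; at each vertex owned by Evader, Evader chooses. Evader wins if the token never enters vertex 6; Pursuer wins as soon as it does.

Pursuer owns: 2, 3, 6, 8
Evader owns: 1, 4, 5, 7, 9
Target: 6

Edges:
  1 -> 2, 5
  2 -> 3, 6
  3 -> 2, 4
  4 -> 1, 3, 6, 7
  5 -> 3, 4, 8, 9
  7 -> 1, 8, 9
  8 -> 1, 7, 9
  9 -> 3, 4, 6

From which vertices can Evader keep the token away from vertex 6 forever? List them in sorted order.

A0 = {6}
A1: add {2} — 2 (Pursuer) has 2→6.
A2: add {3} — 3 (Pursuer) has 3→2.
A3 = A2; e.g. 1 (Evader) can still go to 5. Fixed point.
Pursuer's attractor = {2, 3, 6}; Evader avoids the target exactly from the complement.

1, 4, 5, 7, 8, 9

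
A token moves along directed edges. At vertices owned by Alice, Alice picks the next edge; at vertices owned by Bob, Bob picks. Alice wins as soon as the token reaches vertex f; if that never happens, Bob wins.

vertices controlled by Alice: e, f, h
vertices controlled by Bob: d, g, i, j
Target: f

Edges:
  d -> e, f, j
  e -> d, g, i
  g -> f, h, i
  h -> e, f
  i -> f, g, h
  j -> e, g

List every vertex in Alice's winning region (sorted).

A0 = {f}
A1: add {h} — h (Alice) has h→f.
A2 = A1; e.g. d (Bob) can still go to e. Fixed point.
Alice's winning region = {f, h}.

f, h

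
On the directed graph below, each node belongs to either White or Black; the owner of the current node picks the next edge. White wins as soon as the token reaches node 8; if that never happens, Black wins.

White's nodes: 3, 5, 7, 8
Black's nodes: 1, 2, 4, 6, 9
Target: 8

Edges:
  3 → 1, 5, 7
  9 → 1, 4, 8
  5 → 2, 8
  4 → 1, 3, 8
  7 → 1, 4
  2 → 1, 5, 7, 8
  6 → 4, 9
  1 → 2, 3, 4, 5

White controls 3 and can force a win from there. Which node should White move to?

A0 = {8}
A1: add {5} — 5 (White) has 5→8.
A2: add {3} — 3 (White) has 3→5.
A3 = A2; e.g. 1 (Black) can still go to 2. Fixed point.
From 3, successor 5 is in the attractor (rank 1); the other successors 1, 7 are not.

5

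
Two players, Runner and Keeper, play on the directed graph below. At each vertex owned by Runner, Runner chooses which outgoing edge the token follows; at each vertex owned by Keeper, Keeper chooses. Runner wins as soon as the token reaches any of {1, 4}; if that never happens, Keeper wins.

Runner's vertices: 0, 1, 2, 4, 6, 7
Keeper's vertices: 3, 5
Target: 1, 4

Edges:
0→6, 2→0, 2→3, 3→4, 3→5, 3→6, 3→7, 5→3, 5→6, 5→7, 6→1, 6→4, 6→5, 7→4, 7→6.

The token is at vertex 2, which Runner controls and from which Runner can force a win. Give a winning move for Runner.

0

A0 = {1, 4}
A1: add {6, 7} — 6 (Runner) has 6→1; 7 (Runner) has 7→4.
A2: add {0} — 0 (Runner) has 0→6.
A3: add {2} — 2 (Runner) has 2→0.
A4 = A3; e.g. 3 (Keeper) can still go to 5. Fixed point.
From 2, successor 0 is in the attractor (rank 2); the other successor 3 is not.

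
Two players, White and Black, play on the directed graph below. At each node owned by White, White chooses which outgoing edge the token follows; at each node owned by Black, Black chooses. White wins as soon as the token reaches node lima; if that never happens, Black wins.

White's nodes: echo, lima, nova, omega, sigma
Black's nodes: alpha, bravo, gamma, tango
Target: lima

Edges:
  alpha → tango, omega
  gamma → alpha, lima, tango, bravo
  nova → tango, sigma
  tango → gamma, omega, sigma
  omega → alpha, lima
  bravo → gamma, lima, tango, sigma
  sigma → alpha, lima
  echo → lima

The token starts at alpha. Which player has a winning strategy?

A0 = {lima}
A1: add {echo, omega, sigma} — omega (White) has omega→lima; sigma (White) has sigma→lima; echo (White) has echo→lima.
A2: add {nova} — nova (White) has nova→sigma.
A3 = A2; e.g. alpha (Black) can still go to tango. Fixed point.
alpha never enters the attractor, so Black can avoid the target forever.

Black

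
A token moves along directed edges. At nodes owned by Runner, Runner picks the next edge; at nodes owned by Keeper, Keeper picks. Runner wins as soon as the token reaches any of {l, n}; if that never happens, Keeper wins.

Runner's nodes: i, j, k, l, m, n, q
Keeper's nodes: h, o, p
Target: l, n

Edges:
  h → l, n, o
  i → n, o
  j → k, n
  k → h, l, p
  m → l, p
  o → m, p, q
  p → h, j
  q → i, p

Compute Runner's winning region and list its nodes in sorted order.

A0 = {l, n}
A1: add {i, j, k, m} — i (Runner) has i→n; j (Runner) has j→n; k (Runner) has k→l; m (Runner) has m→l.
A2: add {q} — q (Runner) has q→i.
A3 = A2; e.g. h (Keeper) can still go to o. Fixed point.
Runner's winning region = {i, j, k, l, m, n, q}.

i, j, k, l, m, n, q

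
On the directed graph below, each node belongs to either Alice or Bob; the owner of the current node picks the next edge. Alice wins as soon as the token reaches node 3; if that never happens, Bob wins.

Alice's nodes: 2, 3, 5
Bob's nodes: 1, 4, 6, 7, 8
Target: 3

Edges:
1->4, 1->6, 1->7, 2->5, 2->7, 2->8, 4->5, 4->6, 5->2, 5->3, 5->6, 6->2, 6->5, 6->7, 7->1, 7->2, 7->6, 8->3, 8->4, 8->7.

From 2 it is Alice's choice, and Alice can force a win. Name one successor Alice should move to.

A0 = {3}
A1: add {5} — 5 (Alice) has 5→3.
A2: add {2} — 2 (Alice) has 2→5.
A3 = A2; e.g. 1 (Bob) can still go to 4. Fixed point.
From 2, successor 5 is in the attractor (rank 1); the other successors 7, 8 are not.

5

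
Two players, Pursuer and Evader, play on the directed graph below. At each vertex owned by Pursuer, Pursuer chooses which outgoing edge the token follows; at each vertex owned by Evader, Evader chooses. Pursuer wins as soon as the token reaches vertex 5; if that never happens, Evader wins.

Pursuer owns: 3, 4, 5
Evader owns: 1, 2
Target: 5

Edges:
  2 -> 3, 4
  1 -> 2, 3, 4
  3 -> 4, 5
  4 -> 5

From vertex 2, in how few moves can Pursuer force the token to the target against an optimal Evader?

A0 = {5}
A1: add {3, 4} — 3 (Pursuer) has 3→5; 4 (Pursuer) has 4→5.
A2: add {2} — 2 (Evader): all of {3, 4} already in.
2 enters the attractor at level 2, so Pursuer can force the target in 2 moves from there.

2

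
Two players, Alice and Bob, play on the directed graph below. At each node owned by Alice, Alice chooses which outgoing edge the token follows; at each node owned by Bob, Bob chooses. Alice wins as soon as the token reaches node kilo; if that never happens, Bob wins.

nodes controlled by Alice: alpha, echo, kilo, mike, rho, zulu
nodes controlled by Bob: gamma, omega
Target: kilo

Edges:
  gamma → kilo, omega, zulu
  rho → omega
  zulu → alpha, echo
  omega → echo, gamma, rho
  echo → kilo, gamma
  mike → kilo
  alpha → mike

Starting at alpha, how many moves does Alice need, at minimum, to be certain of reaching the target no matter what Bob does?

2

A0 = {kilo}
A1: add {echo, mike} — echo (Alice) has echo→kilo; mike (Alice) has mike→kilo.
A2: add {alpha, zulu} — alpha (Alice) has alpha→mike; zulu (Alice) has zulu→echo.
A3 = A2; e.g. gamma (Bob) can still go to omega. Fixed point.
alpha enters the attractor at level 2, so Alice can force the target in 2 moves from there.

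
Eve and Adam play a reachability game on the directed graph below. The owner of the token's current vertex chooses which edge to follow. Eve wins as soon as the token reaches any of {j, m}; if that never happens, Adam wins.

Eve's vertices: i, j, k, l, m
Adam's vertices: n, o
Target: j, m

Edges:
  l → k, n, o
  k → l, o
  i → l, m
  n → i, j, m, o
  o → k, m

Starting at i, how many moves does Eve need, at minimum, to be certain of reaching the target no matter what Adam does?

1

A0 = {j, m}
A1: add {i} — i (Eve) has i→m.
A2 = A1; e.g. k (Eve) has no edge into A1. Fixed point.
i enters the attractor at level 1, so Eve can force the target in 1 move from there.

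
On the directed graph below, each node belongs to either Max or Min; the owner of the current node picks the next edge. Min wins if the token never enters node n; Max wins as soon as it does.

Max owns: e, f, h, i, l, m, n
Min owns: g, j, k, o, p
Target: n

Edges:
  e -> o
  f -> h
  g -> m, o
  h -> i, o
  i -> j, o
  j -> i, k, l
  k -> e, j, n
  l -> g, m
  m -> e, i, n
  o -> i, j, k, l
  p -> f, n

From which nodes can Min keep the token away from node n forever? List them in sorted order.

A0 = {n}
A1: add {m} — m (Max) has m→n.
A2: add {l} — l (Max) has l→m.
A3 = A2; e.g. e (Max) has no edge into A2. Fixed point.
Max's attractor = {l, m, n}; Min avoids the target exactly from the complement.

e, f, g, h, i, j, k, o, p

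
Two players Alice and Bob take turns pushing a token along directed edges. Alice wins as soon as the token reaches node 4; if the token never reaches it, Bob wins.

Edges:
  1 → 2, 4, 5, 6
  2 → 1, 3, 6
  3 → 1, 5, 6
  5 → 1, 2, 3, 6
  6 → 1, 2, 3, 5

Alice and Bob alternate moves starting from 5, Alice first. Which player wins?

Track states (vertex, player-to-move).
A0 = {(4,Alice), (4,Bob)}
A1: add {(1,Alice)}.
A2 = A1; e.g. (1,Bob) stays out. (5,Alice) never enters ⇒ Bob avoids the target.

Bob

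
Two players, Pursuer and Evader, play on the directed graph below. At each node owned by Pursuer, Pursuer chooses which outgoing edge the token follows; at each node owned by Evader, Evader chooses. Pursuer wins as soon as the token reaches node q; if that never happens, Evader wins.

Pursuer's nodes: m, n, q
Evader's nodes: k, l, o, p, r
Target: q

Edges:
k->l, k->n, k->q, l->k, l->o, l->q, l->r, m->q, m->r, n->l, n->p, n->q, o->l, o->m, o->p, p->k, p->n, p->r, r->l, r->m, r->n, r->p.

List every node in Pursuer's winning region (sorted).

m, n, q

A0 = {q}
A1: add {m, n} — m (Pursuer) has m→q; n (Pursuer) has n→q.
A2 = A1; e.g. k (Evader) can still go to l. Fixed point.
Pursuer's winning region = {m, n, q}.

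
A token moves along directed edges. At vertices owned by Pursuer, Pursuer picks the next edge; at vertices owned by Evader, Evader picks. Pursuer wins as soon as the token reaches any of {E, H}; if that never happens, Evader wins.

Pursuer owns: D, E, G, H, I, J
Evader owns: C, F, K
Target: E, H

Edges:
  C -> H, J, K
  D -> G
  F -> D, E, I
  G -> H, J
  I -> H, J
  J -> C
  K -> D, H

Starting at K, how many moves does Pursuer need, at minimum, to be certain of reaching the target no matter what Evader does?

A0 = {E, H}
A1: add {G, I} — G (Pursuer) has G→H; I (Pursuer) has I→H.
A2: add {D} — D (Pursuer) has D→G.
A3: add {F, K} — F (Evader): all of {D, E, I} already in; K (Evader): all of {D, H} already in.
A4 = A3; e.g. C (Evader) can still go to J. Fixed point.
K enters the attractor at level 3, so Pursuer can force the target in 3 moves from there.

3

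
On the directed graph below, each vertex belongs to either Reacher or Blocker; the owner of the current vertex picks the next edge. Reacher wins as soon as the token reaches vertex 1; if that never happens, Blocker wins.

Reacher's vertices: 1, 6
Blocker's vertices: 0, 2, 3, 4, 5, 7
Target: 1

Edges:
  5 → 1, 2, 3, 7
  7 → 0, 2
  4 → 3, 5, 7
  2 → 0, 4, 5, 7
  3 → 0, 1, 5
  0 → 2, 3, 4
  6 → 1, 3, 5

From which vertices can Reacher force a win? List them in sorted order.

1, 6

A0 = {1}
A1: add {6} — 6 (Reacher) has 6→1.
A2 = A1; e.g. 0 (Blocker) can still go to 2. Fixed point.
Reacher's winning region = {1, 6}.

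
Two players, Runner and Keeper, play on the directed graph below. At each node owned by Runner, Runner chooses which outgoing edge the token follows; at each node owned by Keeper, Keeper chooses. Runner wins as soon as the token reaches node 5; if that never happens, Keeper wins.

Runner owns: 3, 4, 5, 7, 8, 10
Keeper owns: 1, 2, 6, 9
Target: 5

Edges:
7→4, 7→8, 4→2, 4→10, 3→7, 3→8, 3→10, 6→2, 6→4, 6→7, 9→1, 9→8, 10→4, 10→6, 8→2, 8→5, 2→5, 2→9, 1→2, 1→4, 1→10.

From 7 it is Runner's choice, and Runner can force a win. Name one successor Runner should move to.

8

A0 = {5}
A1: add {8} — 8 (Runner) has 8→5.
A2: add {3, 7} — 3 (Runner) has 3→8; 7 (Runner) has 7→8.
A3 = A2; e.g. 1 (Keeper) can still go to 2. Fixed point.
From 7, successor 8 is in the attractor (rank 1); the other successor 4 is not.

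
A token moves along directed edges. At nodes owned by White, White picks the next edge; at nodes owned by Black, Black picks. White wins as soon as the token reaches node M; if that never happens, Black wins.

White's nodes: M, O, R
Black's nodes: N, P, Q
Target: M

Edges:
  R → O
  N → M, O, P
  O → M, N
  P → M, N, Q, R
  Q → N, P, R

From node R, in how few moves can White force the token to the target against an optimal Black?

2

A0 = {M}
A1: add {O} — O (White) has O→M.
A2: add {R} — R (White) has R→O.
A3 = A2; e.g. N (Black) can still go to P. Fixed point.
R enters the attractor at level 2, so White can force the target in 2 moves from there.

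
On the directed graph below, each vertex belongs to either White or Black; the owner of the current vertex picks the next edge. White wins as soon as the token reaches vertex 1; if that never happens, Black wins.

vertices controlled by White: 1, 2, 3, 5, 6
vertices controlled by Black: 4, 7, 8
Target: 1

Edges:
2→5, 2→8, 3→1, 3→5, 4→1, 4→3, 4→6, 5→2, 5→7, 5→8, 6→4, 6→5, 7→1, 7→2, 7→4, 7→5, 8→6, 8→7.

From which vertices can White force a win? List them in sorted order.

1, 3

A0 = {1}
A1: add {3} — 3 (White) has 3→1.
A2 = A1; e.g. 2 (White) has no edge into A1. Fixed point.
White's winning region = {1, 3}.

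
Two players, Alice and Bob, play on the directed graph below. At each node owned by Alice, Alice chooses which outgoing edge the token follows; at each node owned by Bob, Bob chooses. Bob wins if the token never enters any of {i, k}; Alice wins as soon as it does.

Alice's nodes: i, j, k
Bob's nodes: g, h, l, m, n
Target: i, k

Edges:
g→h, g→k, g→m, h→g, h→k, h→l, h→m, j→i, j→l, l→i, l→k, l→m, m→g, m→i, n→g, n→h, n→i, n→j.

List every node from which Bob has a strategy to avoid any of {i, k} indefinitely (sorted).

g, h, l, m, n

A0 = {i, k}
A1: add {j} — j (Alice) has j→i.
A2 = A1; e.g. g (Bob) can still go to h. Fixed point.
Alice's attractor = {i, j, k}; Bob avoids the target exactly from the complement.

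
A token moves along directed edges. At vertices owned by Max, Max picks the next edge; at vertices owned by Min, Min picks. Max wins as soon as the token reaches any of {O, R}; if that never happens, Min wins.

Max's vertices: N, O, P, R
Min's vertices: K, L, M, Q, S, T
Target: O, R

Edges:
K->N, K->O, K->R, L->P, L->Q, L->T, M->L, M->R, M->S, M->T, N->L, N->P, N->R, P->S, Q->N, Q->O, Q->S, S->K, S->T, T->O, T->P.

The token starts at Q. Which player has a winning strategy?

Min

A0 = {O, R}
A1: add {N} — N (Max) has N→R.
A2: add {K} — K (Min): all of {N, O, R} already in.
A3 = A2; e.g. L (Min) can still go to P. Fixed point.
Q never enters the attractor, so Min can avoid the target forever.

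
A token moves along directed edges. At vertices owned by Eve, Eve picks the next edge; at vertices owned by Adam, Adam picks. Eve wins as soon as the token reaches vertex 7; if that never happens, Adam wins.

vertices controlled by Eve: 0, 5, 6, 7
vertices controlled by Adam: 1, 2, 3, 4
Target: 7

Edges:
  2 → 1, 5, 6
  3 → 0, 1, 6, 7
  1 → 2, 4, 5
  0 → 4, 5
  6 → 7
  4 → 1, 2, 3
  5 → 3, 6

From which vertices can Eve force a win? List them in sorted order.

0, 5, 6, 7

A0 = {7}
A1: add {6} — 6 (Eve) has 6→7.
A2: add {5} — 5 (Eve) has 5→6.
A3: add {0} — 0 (Eve) has 0→5.
A4 = A3; e.g. 1 (Adam) can still go to 2. Fixed point.
Eve's winning region = {0, 5, 6, 7}.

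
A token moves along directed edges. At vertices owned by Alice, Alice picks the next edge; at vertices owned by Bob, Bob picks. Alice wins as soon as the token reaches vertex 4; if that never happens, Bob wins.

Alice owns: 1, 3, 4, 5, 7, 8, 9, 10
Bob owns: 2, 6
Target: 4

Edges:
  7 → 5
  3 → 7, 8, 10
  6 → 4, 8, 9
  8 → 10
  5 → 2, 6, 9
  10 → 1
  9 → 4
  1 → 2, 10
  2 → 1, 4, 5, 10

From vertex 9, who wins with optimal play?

A0 = {4}
A1: add {9} — 9 (Alice) has 9→4.
9 ∈ A1, so Alice can force the target.

Alice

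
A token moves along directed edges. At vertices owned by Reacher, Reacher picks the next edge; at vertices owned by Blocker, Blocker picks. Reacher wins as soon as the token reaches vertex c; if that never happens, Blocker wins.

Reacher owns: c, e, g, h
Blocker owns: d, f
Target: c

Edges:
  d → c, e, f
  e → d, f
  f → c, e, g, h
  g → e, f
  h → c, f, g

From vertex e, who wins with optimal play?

Blocker

A0 = {c}
A1: add {h} — h (Reacher) has h→c.
A2 = A1; e.g. d (Blocker) can still go to e. Fixed point.
e never enters the attractor, so Blocker can avoid the target forever.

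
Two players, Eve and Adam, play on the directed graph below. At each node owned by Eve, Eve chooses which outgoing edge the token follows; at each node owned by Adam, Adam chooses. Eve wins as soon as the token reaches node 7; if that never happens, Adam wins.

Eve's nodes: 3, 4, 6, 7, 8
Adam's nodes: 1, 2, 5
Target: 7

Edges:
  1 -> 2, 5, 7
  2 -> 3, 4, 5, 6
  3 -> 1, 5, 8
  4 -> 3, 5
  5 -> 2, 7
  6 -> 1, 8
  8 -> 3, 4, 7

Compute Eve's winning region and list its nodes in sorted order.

A0 = {7}
A1: add {8} — 8 (Eve) has 8→7.
A2: add {3, 6} — 3 (Eve) has 3→8; 6 (Eve) has 6→8.
A3: add {4} — 4 (Eve) has 4→3.
A4 = A3; e.g. 1 (Adam) can still go to 2. Fixed point.
Eve's winning region = {3, 4, 6, 7, 8}.

3, 4, 6, 7, 8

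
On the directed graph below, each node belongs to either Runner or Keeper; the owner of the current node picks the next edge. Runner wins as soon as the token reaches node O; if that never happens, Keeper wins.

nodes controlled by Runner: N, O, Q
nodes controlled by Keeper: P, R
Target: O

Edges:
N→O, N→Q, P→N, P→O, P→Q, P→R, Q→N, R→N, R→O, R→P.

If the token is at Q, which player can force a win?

A0 = {O}
A1: add {N} — N (Runner) has N→O.
A2: add {Q} — Q (Runner) has Q→N.
A3 = A2; e.g. P (Keeper) can still go to R. Fixed point.
Q ∈ A2, so Runner can force the target.

Runner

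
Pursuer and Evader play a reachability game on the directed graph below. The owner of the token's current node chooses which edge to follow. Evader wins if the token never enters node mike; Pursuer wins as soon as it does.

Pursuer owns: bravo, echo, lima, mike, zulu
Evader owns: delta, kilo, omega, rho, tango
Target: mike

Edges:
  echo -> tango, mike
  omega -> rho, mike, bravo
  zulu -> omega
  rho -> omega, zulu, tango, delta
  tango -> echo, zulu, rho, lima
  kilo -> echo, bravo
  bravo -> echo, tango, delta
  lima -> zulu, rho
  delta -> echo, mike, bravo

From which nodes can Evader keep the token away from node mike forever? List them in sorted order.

lima, omega, rho, tango, zulu

A0 = {mike}
A1: add {echo} — echo (Pursuer) has echo→mike.
A2: add {bravo} — bravo (Pursuer) has bravo→echo.
A3: add {delta, kilo} — kilo (Evader): all of {echo, bravo} already in; delta (Evader): all of {echo, mike, bravo} already in.
A4 = A3; e.g. omega (Evader) can still go to rho. Fixed point.
Pursuer's attractor = {bravo, delta, echo, kilo, mike}; Evader avoids the target exactly from the complement.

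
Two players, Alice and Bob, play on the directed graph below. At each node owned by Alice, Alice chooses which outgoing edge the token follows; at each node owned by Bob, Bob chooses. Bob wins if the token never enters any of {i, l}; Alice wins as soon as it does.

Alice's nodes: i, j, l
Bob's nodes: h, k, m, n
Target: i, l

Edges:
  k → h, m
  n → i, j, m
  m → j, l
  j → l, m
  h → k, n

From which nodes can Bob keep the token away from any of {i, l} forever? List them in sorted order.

h, k

A0 = {i, l}
A1: add {j} — j (Alice) has j→l.
A2: add {m} — m (Bob): all of {j, l} already in.
A3: add {n} — n (Bob): all of {i, j, m} already in.
A4 = A3; e.g. h (Bob) can still go to k. Fixed point.
Alice's attractor = {i, j, l, m, n}; Bob avoids the target exactly from the complement.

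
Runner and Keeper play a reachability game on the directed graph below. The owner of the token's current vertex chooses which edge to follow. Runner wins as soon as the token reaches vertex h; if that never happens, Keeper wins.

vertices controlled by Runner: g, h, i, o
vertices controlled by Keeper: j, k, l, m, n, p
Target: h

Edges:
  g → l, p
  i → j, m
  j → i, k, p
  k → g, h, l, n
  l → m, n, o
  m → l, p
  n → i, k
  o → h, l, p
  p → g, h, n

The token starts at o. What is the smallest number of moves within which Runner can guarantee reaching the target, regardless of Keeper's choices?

1

A0 = {h}
A1: add {o} — o (Runner) has o→h.
A2 = A1; e.g. g (Runner) has no edge into A1. Fixed point.
o enters the attractor at level 1, so Runner can force the target in 1 move from there.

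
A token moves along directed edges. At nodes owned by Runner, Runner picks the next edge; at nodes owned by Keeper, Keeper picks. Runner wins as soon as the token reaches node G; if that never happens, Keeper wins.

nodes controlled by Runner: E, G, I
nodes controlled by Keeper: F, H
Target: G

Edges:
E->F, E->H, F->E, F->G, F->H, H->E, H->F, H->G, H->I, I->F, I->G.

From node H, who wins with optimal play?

A0 = {G}
A1: add {I} — I (Runner) has I→G.
A2 = A1; e.g. E (Runner) has no edge into A1. Fixed point.
H never enters the attractor, so Keeper can avoid the target forever.

Keeper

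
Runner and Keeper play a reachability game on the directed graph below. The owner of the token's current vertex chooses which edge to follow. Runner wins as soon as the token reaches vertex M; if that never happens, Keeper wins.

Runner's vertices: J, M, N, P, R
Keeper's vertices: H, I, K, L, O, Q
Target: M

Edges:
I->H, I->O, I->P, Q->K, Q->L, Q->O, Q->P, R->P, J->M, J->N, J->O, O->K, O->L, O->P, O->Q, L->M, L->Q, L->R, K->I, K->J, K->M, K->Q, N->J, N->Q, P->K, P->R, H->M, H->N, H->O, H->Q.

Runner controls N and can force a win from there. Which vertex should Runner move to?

A0 = {M}
A1: add {J} — J (Runner) has J→M.
A2: add {N} — N (Runner) has N→J.
A3 = A2; e.g. H (Keeper) can still go to O. Fixed point.
From N, successor J is in the attractor (rank 1); the other successor Q is not.

J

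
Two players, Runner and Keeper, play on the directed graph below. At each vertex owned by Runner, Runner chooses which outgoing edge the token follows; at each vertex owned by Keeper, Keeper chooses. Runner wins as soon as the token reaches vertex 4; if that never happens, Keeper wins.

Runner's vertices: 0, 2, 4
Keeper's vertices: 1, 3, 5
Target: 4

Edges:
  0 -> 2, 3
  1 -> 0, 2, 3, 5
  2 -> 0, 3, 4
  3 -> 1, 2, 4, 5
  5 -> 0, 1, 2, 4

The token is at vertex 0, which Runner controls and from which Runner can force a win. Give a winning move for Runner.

2

A0 = {4}
A1: add {2} — 2 (Runner) has 2→4.
A2: add {0} — 0 (Runner) has 0→2.
A3 = A2; e.g. 1 (Keeper) can still go to 3. Fixed point.
From 0, successor 2 is in the attractor (rank 1); the other successor 3 is not.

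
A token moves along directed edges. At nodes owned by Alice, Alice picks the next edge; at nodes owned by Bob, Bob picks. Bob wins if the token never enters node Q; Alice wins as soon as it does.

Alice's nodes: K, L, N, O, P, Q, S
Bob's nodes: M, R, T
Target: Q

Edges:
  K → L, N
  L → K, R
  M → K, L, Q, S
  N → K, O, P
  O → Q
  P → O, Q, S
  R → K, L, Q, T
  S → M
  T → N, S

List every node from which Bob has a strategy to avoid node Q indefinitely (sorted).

A0 = {Q}
A1: add {O, P} — O (Alice) has O→Q; P (Alice) has P→Q.
A2: add {N} — N (Alice) has N→O.
A3: add {K} — K (Alice) has K→N.
A4: add {L} — L (Alice) has L→K.
A5 = A4; e.g. M (Bob) can still go to S. Fixed point.
Alice's attractor = {K, L, N, O, P, Q}; Bob avoids the target exactly from the complement.

M, R, S, T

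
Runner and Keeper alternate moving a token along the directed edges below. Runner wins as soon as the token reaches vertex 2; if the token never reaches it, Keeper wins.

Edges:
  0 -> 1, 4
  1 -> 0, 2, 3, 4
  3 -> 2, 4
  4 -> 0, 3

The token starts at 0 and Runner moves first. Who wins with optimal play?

Keeper

Track states (vertex, player-to-move).
A0 = {(2,Runner), (2,Keeper)}
A1: add {(1,Runner), (3,Runner)}.
A2 = A1; e.g. (0,Runner) stays out. (0,Runner) never enters ⇒ Keeper avoids the target.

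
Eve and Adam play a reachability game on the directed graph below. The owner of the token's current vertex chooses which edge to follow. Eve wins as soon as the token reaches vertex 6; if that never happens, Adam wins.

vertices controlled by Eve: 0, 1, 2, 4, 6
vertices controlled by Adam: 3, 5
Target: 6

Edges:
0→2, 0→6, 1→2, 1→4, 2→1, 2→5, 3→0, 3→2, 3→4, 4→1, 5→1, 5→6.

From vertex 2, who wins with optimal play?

Adam

A0 = {6}
A1: add {0} — 0 (Eve) has 0→6.
A2 = A1; e.g. 1 (Eve) has no edge into A1. Fixed point.
2 never enters the attractor, so Adam can avoid the target forever.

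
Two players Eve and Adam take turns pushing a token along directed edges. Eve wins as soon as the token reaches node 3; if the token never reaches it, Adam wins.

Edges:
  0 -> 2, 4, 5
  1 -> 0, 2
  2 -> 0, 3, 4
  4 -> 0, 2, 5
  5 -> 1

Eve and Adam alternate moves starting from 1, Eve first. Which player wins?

Adam

Track states (vertex, player-to-move).
A0 = {(3,Eve), (3,Adam)}
A1: add {(2,Eve)}.
A2 = A1; e.g. (0,Eve) stays out. (1,Eve) never enters ⇒ Adam avoids the target.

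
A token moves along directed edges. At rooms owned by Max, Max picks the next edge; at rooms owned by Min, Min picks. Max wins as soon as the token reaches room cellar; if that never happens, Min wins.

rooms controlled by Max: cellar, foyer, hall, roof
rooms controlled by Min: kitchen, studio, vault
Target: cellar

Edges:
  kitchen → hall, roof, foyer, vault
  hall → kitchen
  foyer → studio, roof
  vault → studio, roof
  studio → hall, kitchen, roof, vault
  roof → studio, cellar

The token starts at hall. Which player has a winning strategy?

A0 = {cellar}
A1: add {roof} — roof (Max) has roof→cellar.
A2: add {foyer} — foyer (Max) has foyer→roof.
A3 = A2; e.g. studio (Min) can still go to hall. Fixed point.
hall never enters the attractor, so Min can avoid the target forever.

Min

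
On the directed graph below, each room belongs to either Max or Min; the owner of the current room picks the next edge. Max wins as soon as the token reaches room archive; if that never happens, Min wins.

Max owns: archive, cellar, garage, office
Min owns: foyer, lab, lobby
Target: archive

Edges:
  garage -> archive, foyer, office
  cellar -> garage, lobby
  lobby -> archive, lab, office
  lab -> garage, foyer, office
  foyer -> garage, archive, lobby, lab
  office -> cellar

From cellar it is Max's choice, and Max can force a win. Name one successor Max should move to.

A0 = {archive}
A1: add {garage} — garage (Max) has garage→archive.
A2: add {cellar} — cellar (Max) has cellar→garage.
A3: add {office} — office (Max) has office→cellar.
A4 = A3; e.g. lobby (Min) can still go to lab. Fixed point.
From cellar, successor garage is in the attractor (rank 1); the other successor lobby is not.

garage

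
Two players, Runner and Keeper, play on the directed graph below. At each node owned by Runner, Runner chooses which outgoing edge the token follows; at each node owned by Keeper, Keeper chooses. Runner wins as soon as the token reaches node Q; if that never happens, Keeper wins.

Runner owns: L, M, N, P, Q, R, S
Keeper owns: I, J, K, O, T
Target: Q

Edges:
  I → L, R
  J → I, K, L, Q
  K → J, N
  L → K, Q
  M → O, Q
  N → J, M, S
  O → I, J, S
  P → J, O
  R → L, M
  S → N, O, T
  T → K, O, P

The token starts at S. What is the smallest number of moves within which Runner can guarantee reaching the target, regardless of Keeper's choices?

3

A0 = {Q}
A1: add {L, M} — L (Runner) has L→Q; M (Runner) has M→Q.
A2: add {N, R} — N (Runner) has N→M; R (Runner) has R→L.
A3: add {I, S} — I (Keeper): all of {L, R} already in; S (Runner) has S→N.
A4 = A3; e.g. J (Keeper) can still go to K. Fixed point.
S enters the attractor at level 3, so Runner can force the target in 3 moves from there.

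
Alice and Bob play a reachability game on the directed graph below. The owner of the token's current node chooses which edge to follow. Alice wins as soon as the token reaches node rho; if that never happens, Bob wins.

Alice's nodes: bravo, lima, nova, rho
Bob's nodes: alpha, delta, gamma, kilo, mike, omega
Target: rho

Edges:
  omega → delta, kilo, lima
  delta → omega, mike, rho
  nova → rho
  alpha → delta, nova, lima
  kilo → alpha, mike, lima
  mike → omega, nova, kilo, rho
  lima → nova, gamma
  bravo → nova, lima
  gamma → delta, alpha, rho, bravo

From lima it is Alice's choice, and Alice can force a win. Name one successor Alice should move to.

nova

A0 = {rho}
A1: add {nova} — nova (Alice) has nova→rho.
A2: add {bravo, lima} — lima (Alice) has lima→nova; bravo (Alice) has bravo→nova.
A3 = A2; e.g. omega (Bob) can still go to delta. Fixed point.
From lima, successor nova is in the attractor (rank 1); the other successor gamma is not.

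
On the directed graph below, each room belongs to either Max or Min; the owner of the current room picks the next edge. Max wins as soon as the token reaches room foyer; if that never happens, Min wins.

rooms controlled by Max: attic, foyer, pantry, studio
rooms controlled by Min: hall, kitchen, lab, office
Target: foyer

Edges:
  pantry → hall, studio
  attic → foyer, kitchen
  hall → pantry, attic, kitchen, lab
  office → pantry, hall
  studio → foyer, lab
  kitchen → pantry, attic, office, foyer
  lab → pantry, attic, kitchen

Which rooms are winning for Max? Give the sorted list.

attic, foyer, pantry, studio

A0 = {foyer}
A1: add {attic, studio} — attic (Max) has attic→foyer; studio (Max) has studio→foyer.
A2: add {pantry} — pantry (Max) has pantry→studio.
A3 = A2; e.g. hall (Min) can still go to kitchen. Fixed point.
Max's winning region = {attic, foyer, pantry, studio}.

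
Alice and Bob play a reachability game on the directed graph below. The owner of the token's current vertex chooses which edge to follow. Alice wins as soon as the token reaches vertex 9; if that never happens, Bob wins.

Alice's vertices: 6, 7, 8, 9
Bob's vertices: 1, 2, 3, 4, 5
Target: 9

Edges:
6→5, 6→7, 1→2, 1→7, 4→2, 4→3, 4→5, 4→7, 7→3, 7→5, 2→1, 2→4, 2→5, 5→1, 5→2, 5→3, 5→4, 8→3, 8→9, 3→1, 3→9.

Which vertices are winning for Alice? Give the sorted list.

A0 = {9}
A1: add {8} — 8 (Alice) has 8→9.
A2 = A1; e.g. 1 (Bob) can still go to 2. Fixed point.
Alice's winning region = {8, 9}.

8, 9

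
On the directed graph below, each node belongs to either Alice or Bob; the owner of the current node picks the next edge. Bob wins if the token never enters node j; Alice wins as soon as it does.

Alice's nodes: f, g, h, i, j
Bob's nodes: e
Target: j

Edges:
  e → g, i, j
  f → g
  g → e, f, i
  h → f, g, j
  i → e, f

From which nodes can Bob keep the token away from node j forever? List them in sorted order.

A0 = {j}
A1: add {h} — h (Alice) has h→j.
A2 = A1; e.g. e (Bob) can still go to g. Fixed point.
Alice's attractor = {h, j}; Bob avoids the target exactly from the complement.

e, f, g, i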